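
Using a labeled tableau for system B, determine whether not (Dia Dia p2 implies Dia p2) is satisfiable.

Satisfiable

1. not (Dia Dia p2 implies Dia p2), w0
2. Dia Dia p2, w0
3. not Dia p2, w0
4. not p2, w0
5. Dia p2, w1
6. not p2, w1
7. p2, w2
Accessibility: w0Rw0, w0Rw1, w1Rw0, w1Rw1, w1Rw2, w2Rw1, w2Rw2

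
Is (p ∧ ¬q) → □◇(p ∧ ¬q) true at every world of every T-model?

Invalid (countermodel exists)

Tableau for the negation ¬((p ∧ ¬q) → □◇(p ∧ ¬q)):
1. ¬((p ∧ ¬q) → □◇(p ∧ ¬q)), 0
2. p ∧ ¬q, 0   [¬→-rule on 1]
3. ¬□◇(p ∧ ¬q), 0   [¬→-rule on 1]
4. p, 0   [∧-rule on 2]
5. ¬q, 0   [∧-rule on 2]
6. ¬◇(p ∧ ¬q), 1   [¬□-rule on 3: fresh world 1, 0R1]
7. ¬(p ∧ ¬q), 1   [¬◇-rule on 6 via 1R1]
8. q, 1   [¬∧-rule on 7 (branches; this branch)]
Accessibility: 0R0, 0R1, 1R1
The negation has an open branch (countermodel exists).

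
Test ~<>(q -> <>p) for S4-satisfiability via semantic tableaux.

Satisfiable

1. ~<>(q -> <>p), 0
2. ~(q -> <>p), 0
3. q, 0
4. ~<>p, 0
5. ~p, 0
Accessibility: 0R0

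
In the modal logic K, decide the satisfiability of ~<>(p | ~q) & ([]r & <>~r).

Unsatisfiable

1. ~<>(p | ~q) & ([]r & <>~r), w0
2. ~<>(p | ~q), w0   [&-rule on 1]
3. []r & <>~r, w0   [&-rule on 1]
4. []r, w0   [&-rule on 3]
5. <>~r, w0   [&-rule on 3]
6. ~r, w1   [<>-rule on 5: fresh world w1, w0Rw1]
7. ~(p | ~q), w1   [~<>-rule on 2 via w0Rw1]
8. ~p, w1   [~|-rule on 7]
9. q, w1   [~|-rule on 7]
10. r, w1   [[]-rule on 4 via w0Rw1]
Accessibility: w0Rw1
Branch closes: r and ~r both at w1.
Every branch closes; the branch above is one of them.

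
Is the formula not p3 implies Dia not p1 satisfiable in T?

Yes, satisfiable

1. not p3 implies Dia not p1, u
2. Dia not p1, u
3. not p1, v
Accessibility: uRu, uRv, vRv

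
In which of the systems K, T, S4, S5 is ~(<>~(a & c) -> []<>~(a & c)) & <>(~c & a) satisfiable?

S4-tableau for the formula:
1. ~(<>~(a & c) -> []<>~(a & c)) & <>(~c & a), w0
2. ~(<>~(a & c) -> []<>~(a & c)), w0
3. <>(~c & a), w0
4. <>~(a & c), w0
5. ~[]<>~(a & c), w0
6. ~c & a, w1
7. ~c, w1
8. a, w1
9. ~(a & c), w2
10. ~c, w2
11. ~<>~(a & c), w3
12. a & c, w3
13. a, w3
14. c, w3
Accessibility: w0Rw0, w0Rw1, w0Rw2, w0Rw3, w1Rw1, w2Rw2, w3Rw3
Complete open branch: satisfiable in S4, hence also in K, T (this S4-model is also a K-model and a T-model).
S5-tableau for the formula:
1. ~(<>~(a & c) -> []<>~(a & c)) & <>(~c & a), w0
2. ~(<>~(a & c) -> []<>~(a & c)), w0
3. <>(~c & a), w0
4. <>~(a & c), w0
5. ~[]<>~(a & c), w0
6. ~c & a, w1
7. ~c, w1
8. a, w1
9. ~(a & c), w2
10. ~c, w2
11. ~<>~(a & c), w3
12. a & c, w0
13. a, w0
14. c, w0
15. a & c, w1
16. c, w1
Accessibility: w0Rw0, w0Rw1, w0Rw2, w0Rw3, w1Rw0, w1Rw1, w1Rw2, w1Rw3, w2Rw0, w2Rw1, w2Rw2, w2Rw3, w3Rw0, w3Rw1, w3Rw2, w3Rw3
Branch closes: c and ~c both at w1.
Every branch closes (one shown): unsatisfiable in S5.

K, T, S4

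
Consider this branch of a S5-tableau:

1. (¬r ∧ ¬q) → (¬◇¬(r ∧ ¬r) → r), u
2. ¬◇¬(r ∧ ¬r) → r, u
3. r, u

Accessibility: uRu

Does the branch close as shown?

Not closed

There is no literal clash: for every atom and world, at most one sign appears.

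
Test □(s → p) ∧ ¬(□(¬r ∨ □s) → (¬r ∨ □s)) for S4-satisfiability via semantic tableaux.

1. □(s → p) ∧ ¬(□(¬r ∨ □s) → (¬r ∨ □s)), u
2. □(s → p), u
3. ¬(□(¬r ∨ □s) → (¬r ∨ □s)), u
4. □(¬r ∨ □s), u
5. ¬(¬r ∨ □s), u
6. r, u
7. ¬□s, u
8. s → p, u
9. ¬r ∨ □s, u
10. p, u
11. □s, u
12. s, u
13. ¬s, v
14. s → p, v
15. ¬r ∨ □s, v
16. s, v
Accessibility: uRu, uRv, vRv
Branch closes: s and ¬s both at v.
(One branch shown.) All branches close.

Unsatisfiable (every branch closes)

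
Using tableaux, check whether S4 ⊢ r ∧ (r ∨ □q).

Tableau for the negation ¬(r ∧ (r ∨ □q)):
1. ¬(r ∧ (r ∨ □q)), u
2. ¬(r ∨ □q), u
3. ¬r, u
4. ¬□q, u
5. ¬q, v
Accessibility: uRu, uRv, vRv
The negation has an open branch (countermodel exists).

Invalid (countermodel exists)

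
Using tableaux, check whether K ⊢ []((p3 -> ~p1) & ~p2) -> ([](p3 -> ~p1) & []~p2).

Yes, valid

Tableau for the negation ~([]((p3 -> ~p1) & ~p2) -> ([](p3 -> ~p1) & []~p2)):
1. ~([]((p3 -> ~p1) & ~p2) -> ([](p3 -> ~p1) & []~p2)), 0
2. []((p3 -> ~p1) & ~p2), 0
3. ~([](p3 -> ~p1) & []~p2), 0
4. ~[](p3 -> ~p1), 0
5. ~(p3 -> ~p1), 1
6. p3, 1
7. p1, 1
8. (p3 -> ~p1) & ~p2, 1
9. p3 -> ~p1, 1
10. ~p2, 1
11. ~p1, 1
Accessibility: 0R1
Branch closes: p1 and ~p1 both at 1.
Every branch of the negation's tableau closes; the branch above is one of them.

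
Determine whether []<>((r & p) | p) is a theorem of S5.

Tableau for the negation ~[]<>((r & p) | p):
1. ~[]<>((r & p) | p), u
2. ~<>((r & p) | p), v   [~[]-rule on 1: fresh world v, uRv]
3. ~((r & p) | p), u   [~<>-rule on 2 via vRu]
4. ~(r & p), u   [~|-rule on 3]
5. ~p, u   [~|-rule on 3]
6. ~((r & p) | p), v   [~<>-rule on 2 via vRv]
7. ~(r & p), v   [~|-rule on 6]
8. ~p, v   [~|-rule on 6]
Accessibility: uRu, uRv, vRu, vRv
The negation has an open branch (countermodel exists).

Not valid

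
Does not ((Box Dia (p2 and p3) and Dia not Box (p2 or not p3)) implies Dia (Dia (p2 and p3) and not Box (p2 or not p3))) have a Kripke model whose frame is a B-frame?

Unsatisfiable

1. not ((Box Dia (p2 and p3) and Dia not Box (p2 or not p3)) implies Dia (Dia (p2 and p3) and not Box (p2 or not p3))), w0
2. Box Dia (p2 and p3) and Dia not Box (p2 or not p3), w0   [neg-implies-rule on 1]
3. not Dia (Dia (p2 and p3) and not Box (p2 or not p3)), w0   [neg-implies-rule on 1]
4. Box Dia (p2 and p3), w0   [and-rule on 2]
5. Dia not Box (p2 or not p3), w0   [and-rule on 2]
6. not (Dia (p2 and p3) and not Box (p2 or not p3)), w0   [neg-Dia-rule on 3 via w0Rw0]
7. Dia (p2 and p3), w0   [Box-rule on 4 via w0Rw0]
8. Box (p2 or not p3), w0   [neg-and-rule on 6 (branches; this branch)]
9. p2 or not p3, w0   [Box-rule on 8 via w0Rw0]
10. not p3, w0   [or-rule on 9 (branches; this branch)]
11. not Box (p2 or not p3), w1   [Dia-rule on 5: fresh world w1, w0Rw1]
12. not (Dia (p2 and p3) and not Box (p2 or not p3)), w1   [neg-Dia-rule on 3 via w0Rw1]
13. Dia (p2 and p3), w1   [Box-rule on 4 via w0Rw1]
14. p2 or not p3, w1   [Box-rule on 8 via w0Rw1]
15. not Dia (p2 and p3), w1   [neg-and-rule on 12 (branches; this branch)]
16. not (p2 and p3), w0   [neg-Dia-rule on 15 via w1Rw0]
17. not (p2 and p3), w1   [neg-Dia-rule on 15 via w1Rw1]
18. not p3, w1   [or-rule on 14 (branches; this branch)]
19. p2 and p3, w2   [Dia-rule on 7: fresh world w2, w0Rw2]
20. p2, w2   [and-rule on 19]
21. p3, w2   [and-rule on 19]
22. not (Dia (p2 and p3) and not Box (p2 or not p3)), w2   [neg-Dia-rule on 3 via w0Rw2]
23. Dia (p2 and p3), w2   [Box-rule on 4 via w0Rw2]
24. p2 or not p3, w2   [Box-rule on 8 via w0Rw2]
25. Box (p2 or not p3), w2   [neg-and-rule on 22 (branches; this branch)]
26. not (p2 or not p3), w3   [neg-Box-rule on 11: fresh world w3, w1Rw3]
27. not p2, w3   [neg-or-rule on 26]
28. p3, w3   [neg-or-rule on 26]
29. not (p2 and p3), w3   [neg-Dia-rule on 15 via w1Rw3]
30. p2 and p3, w4   [Dia-rule on 13: fresh world w4, w1Rw4]
31. p2, w4   [and-rule on 30]
32. p3, w4   [and-rule on 30]
33. not (p2 and p3), w4   [neg-Dia-rule on 15 via w1Rw4]
34. not p3, w4   [neg-and-rule on 33 (branches; this branch)]
Accessibility: w0Rw0, w0Rw1, w0Rw2, w1Rw0, w1Rw1, w1Rw3, w1Rw4, w2Rw0, w2Rw2, w3Rw1, w3Rw3, w4Rw1, w4Rw4
Branch closes: p3 and not p3 both at w4.
Every branch closes; the branch above is one of them.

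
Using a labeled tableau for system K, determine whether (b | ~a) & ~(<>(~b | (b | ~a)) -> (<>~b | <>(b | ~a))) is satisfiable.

Unsatisfiable (every branch closes)

1. (b | ~a) & ~(<>(~b | (b | ~a)) -> (<>~b | <>(b | ~a))), w0
2. b | ~a, w0
3. ~(<>(~b | (b | ~a)) -> (<>~b | <>(b | ~a))), w0
4. <>(~b | (b | ~a)), w0
5. ~(<>~b | <>(b | ~a)), w0
6. ~<>~b, w0
7. ~<>(b | ~a), w0
8. ~a, w0
9. ~b | (b | ~a), w1
10. b, w1
11. ~(b | ~a), w1
12. ~b, w1
13. a, w1
Accessibility: w0Rw1
Branch closes: b and ~b both at w1.
Every branch closes; the branch above is one of them.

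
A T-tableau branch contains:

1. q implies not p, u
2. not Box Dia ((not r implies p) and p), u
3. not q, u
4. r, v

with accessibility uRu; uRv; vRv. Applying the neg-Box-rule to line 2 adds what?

a fresh world w with uRw, and not Dia ((not r implies p) and p) at w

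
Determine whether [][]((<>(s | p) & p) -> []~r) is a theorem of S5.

No, not valid

Tableau for the negation ~[][]((<>(s | p) & p) -> []~r):
1. ~[][]((<>(s | p) & p) -> []~r), u
2. ~[]((<>(s | p) & p) -> []~r), v
3. ~((<>(s | p) & p) -> []~r), w
4. <>(s | p) & p, w
5. ~[]~r, w
6. <>(s | p), w
7. p, w
8. r, x
9. s | p, y
10. p, y
Accessibility: uRu, uRv, uRw, uRx, uRy, vRu, vRv, vRw, vRx, vRy, wRu, wRv, wRw, wRx, wRy, xRu, xRv, xRw, xRx, xRy, yRu, yRv, yRw, yRx, yRy
The negation has an open branch (countermodel exists).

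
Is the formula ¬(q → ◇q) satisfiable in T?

1. ¬(q → ◇q), u
2. q, u
3. ¬◇q, u
4. ¬q, u
Accessibility: uRu
Branch closes: q and ¬q both at u.
Every branch closes; the branch above is one of them.

No, unsatisfiable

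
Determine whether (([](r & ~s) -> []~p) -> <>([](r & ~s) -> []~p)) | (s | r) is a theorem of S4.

Valid in S4

Tableau for the negation ~((([](r & ~s) -> []~p) -> <>([](r & ~s) -> []~p)) | (s | r)):
1. ~((([](r & ~s) -> []~p) -> <>([](r & ~s) -> []~p)) | (s | r)), u
2. ~(([](r & ~s) -> []~p) -> <>([](r & ~s) -> []~p)), u
3. ~(s | r), u
4. [](r & ~s) -> []~p, u
5. ~<>([](r & ~s) -> []~p), u
6. ~s, u
7. ~r, u
8. ~([](r & ~s) -> []~p), u
9. [](r & ~s), u
10. ~[]~p, u
11. r & ~s, u
12. r, u
Accessibility: uRu
Branch closes: r and ~r both at u.
Every branch of the negation's tableau closes; the branch above is one of them.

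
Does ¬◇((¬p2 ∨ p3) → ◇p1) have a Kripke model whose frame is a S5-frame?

1. ¬◇((¬p2 ∨ p3) → ◇p1), 0
2. ¬((¬p2 ∨ p3) → ◇p1), 0   [¬◇-rule on 1 via 0R0]
3. ¬p2 ∨ p3, 0   [¬→-rule on 2]
4. ¬◇p1, 0   [¬→-rule on 2]
5. ¬p1, 0   [¬◇-rule on 4 via 0R0]
6. p3, 0   [∨-rule on 3 (branches; this branch)]
Accessibility: 0R0

Satisfiable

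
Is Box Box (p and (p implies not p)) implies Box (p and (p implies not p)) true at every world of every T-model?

Valid in T

Tableau for the negation not (Box Box (p and (p implies not p)) implies Box (p and (p implies not p))):
1. not (Box Box (p and (p implies not p)) implies Box (p and (p implies not p))), w0
2. Box Box (p and (p implies not p)), w0
3. not Box (p and (p implies not p)), w0
4. Box (p and (p implies not p)), w0
5. p and (p implies not p), w0
6. p, w0
7. p implies not p, w0
8. not p, w0
Accessibility: w0Rw0
Branch closes: p and not p both at w0.
Every branch of the negation's tableau closes; the branch above is one of them.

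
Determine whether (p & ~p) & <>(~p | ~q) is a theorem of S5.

Tableau for the negation ~((p & ~p) & <>(~p | ~q)):
1. ~((p & ~p) & <>(~p | ~q)), u
2. ~<>(~p | ~q), u   [~&-rule on 1 (branches; this branch)]
3. ~(~p | ~q), u   [~<>-rule on 2 via uRu]
4. p, u   [~|-rule on 3]
5. q, u   [~|-rule on 3]
Accessibility: uRu
The negation has an open branch (countermodel exists).

Invalid (countermodel exists)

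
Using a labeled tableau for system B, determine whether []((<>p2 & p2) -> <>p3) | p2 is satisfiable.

1. []((<>p2 & p2) -> <>p3) | p2, u
2. p2, u   [|-rule on 1 (branches; this branch)]
Accessibility: uRu

Yes, satisfiable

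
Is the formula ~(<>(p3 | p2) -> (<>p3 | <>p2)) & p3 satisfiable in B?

Unsatisfiable (every branch closes)

1. ~(<>(p3 | p2) -> (<>p3 | <>p2)) & p3, 0
2. ~(<>(p3 | p2) -> (<>p3 | <>p2)), 0
3. p3, 0
4. <>(p3 | p2), 0
5. ~(<>p3 | <>p2), 0
6. ~<>p3, 0
7. ~<>p2, 0
8. ~p3, 0
Accessibility: 0R0
Branch closes: p3 and ~p3 both at 0.
Every branch closes; the branch above is one of them.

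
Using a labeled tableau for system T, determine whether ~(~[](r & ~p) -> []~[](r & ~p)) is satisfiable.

Satisfiable

1. ~(~[](r & ~p) -> []~[](r & ~p)), w0
2. ~[](r & ~p), w0
3. ~[]~[](r & ~p), w0
4. ~(r & ~p), w1
5. p, w1
6. [](r & ~p), w2
7. r & ~p, w2
8. r, w2
9. ~p, w2
Accessibility: w0Rw0, w0Rw1, w0Rw2, w1Rw1, w2Rw2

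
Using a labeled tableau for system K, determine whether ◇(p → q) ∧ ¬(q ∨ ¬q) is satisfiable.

Unsatisfiable (every branch closes)

1. ◇(p → q) ∧ ¬(q ∨ ¬q), w0
2. ◇(p → q), w0
3. ¬(q ∨ ¬q), w0
4. ¬q, w0
5. q, w0
Branch closes: q and ¬q both at w0.
(One branch shown.) All branches close.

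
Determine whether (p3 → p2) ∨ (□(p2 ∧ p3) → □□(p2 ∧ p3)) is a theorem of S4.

Valid

Tableau for the negation ¬((p3 → p2) ∨ (□(p2 ∧ p3) → □□(p2 ∧ p3))):
1. ¬((p3 → p2) ∨ (□(p2 ∧ p3) → □□(p2 ∧ p3))), u
2. ¬(p3 → p2), u
3. ¬(□(p2 ∧ p3) → □□(p2 ∧ p3)), u
4. p3, u
5. ¬p2, u
6. □(p2 ∧ p3), u
7. ¬□□(p2 ∧ p3), u
8. p2 ∧ p3, u
9. p2, u
Accessibility: uRu
Branch closes: p2 and ¬p2 both at u.
All branches of the negation close; one closing branch shown above.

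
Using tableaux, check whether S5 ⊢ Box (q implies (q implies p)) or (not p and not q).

Tableau for the negation not (Box (q implies (q implies p)) or (not p and not q)):
1. not (Box (q implies (q implies p)) or (not p and not q)), 0
2. not Box (q implies (q implies p)), 0
3. not (not p and not q), 0
4. q, 0
5. not (q implies (q implies p)), 1
6. q, 1
7. not (q implies p), 1
8. not p, 1
Accessibility: 0R0, 0R1, 1R0, 1R1
The negation has an open branch (countermodel exists).

Invalid (countermodel exists)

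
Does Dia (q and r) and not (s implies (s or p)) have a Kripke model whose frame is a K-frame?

1. Dia (q and r) and not (s implies (s or p)), w0
2. Dia (q and r), w0
3. not (s implies (s or p)), w0
4. s, w0
5. not (s or p), w0
6. not s, w0
7. not p, w0
Branch closes: s and not s both at w0.
(One branch shown.) All branches close.

Unsatisfiable (every branch closes)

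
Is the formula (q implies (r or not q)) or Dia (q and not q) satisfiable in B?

1. (q implies (r or not q)) or Dia (q and not q), w0
2. q implies (r or not q), w0   [or-rule on 1 (branches; this branch)]
3. r or not q, w0   [implies-rule on 2 (branches; this branch)]
4. not q, w0   [or-rule on 3 (branches; this branch)]
Accessibility: w0Rw0

Yes, satisfiable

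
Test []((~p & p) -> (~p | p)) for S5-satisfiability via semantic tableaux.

Yes, satisfiable

1. []((~p & p) -> (~p | p)), 0
2. (~p & p) -> (~p | p), 0
3. ~p | p, 0
4. p, 0
Accessibility: 0R0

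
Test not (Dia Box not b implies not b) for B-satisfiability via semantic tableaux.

Unsatisfiable

1. not (Dia Box not b implies not b), u
2. Dia Box not b, u
3. b, u
4. Box not b, v
5. not b, u
Accessibility: uRu, uRv, vRu, vRv
Branch closes: b and not b both at u.
(One branch shown.) All branches close.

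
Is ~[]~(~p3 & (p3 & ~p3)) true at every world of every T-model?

Tableau for the negation []~(~p3 & (p3 & ~p3)):
1. []~(~p3 & (p3 & ~p3)), w0
2. ~(~p3 & (p3 & ~p3)), w0   [[]-rule on 1 via w0Rw0]
3. ~(p3 & ~p3), w0   [~&-rule on 2 (branches; this branch)]
4. p3, w0   [~&-rule on 3 (branches; this branch)]
Accessibility: w0Rw0
The negation has an open branch (countermodel exists).

Invalid (countermodel exists)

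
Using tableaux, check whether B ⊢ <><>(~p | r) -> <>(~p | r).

Not valid

Tableau for the negation ~(<><>(~p | r) -> <>(~p | r)):
1. ~(<><>(~p | r) -> <>(~p | r)), 0
2. <><>(~p | r), 0
3. ~<>(~p | r), 0
4. ~(~p | r), 0
5. p, 0
6. ~r, 0
7. <>(~p | r), 1
8. ~(~p | r), 1
9. p, 1
10. ~r, 1
11. ~p | r, 2
12. r, 2
Accessibility: 0R0, 0R1, 1R0, 1R1, 1R2, 2R1, 2R2
The negation has an open branch (countermodel exists).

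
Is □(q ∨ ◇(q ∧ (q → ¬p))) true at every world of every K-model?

Tableau for the negation ¬□(q ∨ ◇(q ∧ (q → ¬p))):
1. ¬□(q ∨ ◇(q ∧ (q → ¬p))), u
2. ¬(q ∨ ◇(q ∧ (q → ¬p))), v   [¬□-rule on 1: fresh world v, uRv]
3. ¬q, v   [¬∨-rule on 2]
4. ¬◇(q ∧ (q → ¬p)), v   [¬∨-rule on 2]
Accessibility: uRv
The negation has an open branch (countermodel exists).

Not valid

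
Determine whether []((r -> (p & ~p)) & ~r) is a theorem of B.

Tableau for the negation ~[]((r -> (p & ~p)) & ~r):
1. ~[]((r -> (p & ~p)) & ~r), u
2. ~((r -> (p & ~p)) & ~r), v
3. r, v
Accessibility: uRu, uRv, vRu, vRv
The negation has an open branch (countermodel exists).

No, not valid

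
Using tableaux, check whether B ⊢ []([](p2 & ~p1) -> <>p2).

Tableau for the negation ~[]([](p2 & ~p1) -> <>p2):
1. ~[]([](p2 & ~p1) -> <>p2), 0
2. ~([](p2 & ~p1) -> <>p2), 1   [~[]-rule on 1: fresh world 1, 0R1]
3. [](p2 & ~p1), 1   [~->-rule on 2]
4. ~<>p2, 1   [~->-rule on 2]
5. p2 & ~p1, 0   [[]-rule on 3 via 1R0]
6. p2, 0   [&-rule on 5]
7. ~p1, 0   [&-rule on 5]
8. p2 & ~p1, 1   [[]-rule on 3 via 1R1]
9. p2, 1   [&-rule on 8]
10. ~p1, 1   [&-rule on 8]
11. ~p2, 0   [~<>-rule on 4 via 1R0]
Accessibility: 0R0, 0R1, 1R0, 1R1
Branch closes: p2 and ~p2 both at 0.
All branches of the negation close; one closing branch shown above.

Valid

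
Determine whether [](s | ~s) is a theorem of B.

Valid

Tableau for the negation ~[](s | ~s):
1. ~[](s | ~s), u
2. ~(s | ~s), v
3. ~s, v
4. s, v
Accessibility: uRu, uRv, vRu, vRv
Branch closes: s and ~s both at v.
Every branch of the negation's tableau closes; the branch above is one of them.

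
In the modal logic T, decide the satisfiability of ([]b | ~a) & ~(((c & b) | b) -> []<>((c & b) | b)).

Satisfiable

1. ([]b | ~a) & ~(((c & b) | b) -> []<>((c & b) | b)), 0
2. []b | ~a, 0
3. ~(((c & b) | b) -> []<>((c & b) | b)), 0
4. (c & b) | b, 0
5. ~[]<>((c & b) | b), 0
6. ~a, 0
7. b, 0
8. ~<>((c & b) | b), 1
9. ~((c & b) | b), 1
10. ~(c & b), 1
11. ~b, 1
Accessibility: 0R0, 0R1, 1R1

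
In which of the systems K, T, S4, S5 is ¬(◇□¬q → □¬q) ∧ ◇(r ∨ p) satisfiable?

S4-tableau for the formula:
1. ¬(◇□¬q → □¬q) ∧ ◇(r ∨ p), 0
2. ¬(◇□¬q → □¬q), 0
3. ◇(r ∨ p), 0
4. ◇□¬q, 0
5. ¬□¬q, 0
6. r ∨ p, 1
7. p, 1
8. □¬q, 2
9. ¬q, 2
10. q, 3
Accessibility: 0R0, 0R1, 0R2, 0R3, 1R1, 2R2, 3R3
Complete open branch: satisfiable in S4, hence also in K, T (this S4-model is also a K-model and a T-model).
S5-tableau for the formula:
1. ¬(◇□¬q → □¬q) ∧ ◇(r ∨ p), 0
2. ¬(◇□¬q → □¬q), 0
3. ◇(r ∨ p), 0
4. ◇□¬q, 0
5. ¬□¬q, 0
6. r ∨ p, 1
7. p, 1
8. □¬q, 2
9. ¬q, 0
10. ¬q, 1
11. ¬q, 2
12. q, 3
13. ¬q, 3
Accessibility: 0R0, 0R1, 0R2, 0R3, 1R0, 1R1, 1R2, 1R3, 2R0, 2R1, 2R2, 2R3, 3R0, 3R1, 3R2, 3R3
Branch closes: q and ¬q both at 3.
Every branch closes (one shown): unsatisfiable in S5.

K, T, S4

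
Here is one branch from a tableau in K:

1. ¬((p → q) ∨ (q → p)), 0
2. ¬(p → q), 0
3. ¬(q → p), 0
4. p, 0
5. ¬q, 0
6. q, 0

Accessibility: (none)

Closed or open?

Closed

Both q and ¬q appear at 0.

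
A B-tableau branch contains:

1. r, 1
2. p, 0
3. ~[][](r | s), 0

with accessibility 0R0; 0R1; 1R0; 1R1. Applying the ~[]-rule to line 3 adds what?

a fresh world 2 with 0R2, and ~[](r | s) at 2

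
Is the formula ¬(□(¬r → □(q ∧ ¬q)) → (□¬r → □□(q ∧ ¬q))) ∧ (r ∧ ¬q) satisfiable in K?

1. ¬(□(¬r → □(q ∧ ¬q)) → (□¬r → □□(q ∧ ¬q))) ∧ (r ∧ ¬q), 0
2. ¬(□(¬r → □(q ∧ ¬q)) → (□¬r → □□(q ∧ ¬q))), 0   [∧-rule on 1]
3. r ∧ ¬q, 0   [∧-rule on 1]
4. □(¬r → □(q ∧ ¬q)), 0   [¬→-rule on 2]
5. ¬(□¬r → □□(q ∧ ¬q)), 0   [¬→-rule on 2]
6. r, 0   [∧-rule on 3]
7. ¬q, 0   [∧-rule on 3]
8. □¬r, 0   [¬→-rule on 5]
9. ¬□□(q ∧ ¬q), 0   [¬→-rule on 5]
10. ¬□(q ∧ ¬q), 1   [¬□-rule on 9: fresh world 1, 0R1]
11. ¬r → □(q ∧ ¬q), 1   [□-rule on 4 via 0R1]
12. ¬r, 1   [□-rule on 8 via 0R1]
13. □(q ∧ ¬q), 1   [→-rule on 11 (branches; this branch)]
14. ¬(q ∧ ¬q), 2   [¬□-rule on 10: fresh world 2, 1R2]
15. q ∧ ¬q, 2   [□-rule on 13 via 1R2]
16. q, 2   [∧-rule on 15]
17. ¬q, 2   [∧-rule on 15]
Accessibility: 0R1, 1R2
Branch closes: q and ¬q both at 2.
All branches of the tableau close; one closing branch shown above.

Unsatisfiable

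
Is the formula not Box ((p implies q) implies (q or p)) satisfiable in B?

Satisfiable (open branch found)

1. not Box ((p implies q) implies (q or p)), 0
2. not ((p implies q) implies (q or p)), 1
3. p implies q, 1
4. not (q or p), 1
5. not q, 1
6. not p, 1
Accessibility: 0R0, 0R1, 1R0, 1R1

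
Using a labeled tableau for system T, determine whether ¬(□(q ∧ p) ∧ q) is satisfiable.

1. ¬(□(q ∧ p) ∧ q), u
2. ¬q, u
Accessibility: uRu

Satisfiable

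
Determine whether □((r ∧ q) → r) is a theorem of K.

Tableau for the negation ¬□((r ∧ q) → r):
1. ¬□((r ∧ q) → r), w0
2. ¬((r ∧ q) → r), w1   [¬□-rule on 1: fresh world w1, w0Rw1]
3. r ∧ q, w1   [¬→-rule on 2]
4. ¬r, w1   [¬→-rule on 2]
5. r, w1   [∧-rule on 3]
6. q, w1   [∧-rule on 3]
Accessibility: w0Rw1
Branch closes: r and ¬r both at w1.
All branches of the negation close; one closing branch shown above.

Valid in K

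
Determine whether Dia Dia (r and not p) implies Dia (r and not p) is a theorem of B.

Tableau for the negation not (Dia Dia (r and not p) implies Dia (r and not p)):
1. not (Dia Dia (r and not p) implies Dia (r and not p)), u
2. Dia Dia (r and not p), u
3. not Dia (r and not p), u
4. not (r and not p), u
5. p, u
6. Dia (r and not p), v
7. not (r and not p), v
8. p, v
9. r and not p, w
10. r, w
11. not p, w
Accessibility: uRu, uRv, vRu, vRv, vRw, wRv, wRw
The negation has an open branch (countermodel exists).

Invalid (countermodel exists)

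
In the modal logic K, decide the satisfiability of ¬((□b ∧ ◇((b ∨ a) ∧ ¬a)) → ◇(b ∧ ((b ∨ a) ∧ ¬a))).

Unsatisfiable (every branch closes)

1. ¬((□b ∧ ◇((b ∨ a) ∧ ¬a)) → ◇(b ∧ ((b ∨ a) ∧ ¬a))), 0
2. □b ∧ ◇((b ∨ a) ∧ ¬a), 0
3. ¬◇(b ∧ ((b ∨ a) ∧ ¬a)), 0
4. □b, 0
5. ◇((b ∨ a) ∧ ¬a), 0
6. (b ∨ a) ∧ ¬a, 1
7. b ∨ a, 1
8. ¬a, 1
9. ¬(b ∧ ((b ∨ a) ∧ ¬a)), 1
10. b, 1
11. ¬((b ∨ a) ∧ ¬a), 1
12. ¬(b ∨ a), 1
13. ¬b, 1
Accessibility: 0R1
Branch closes: b and ¬b both at 1.
All branches of the tableau close; one closing branch shown above.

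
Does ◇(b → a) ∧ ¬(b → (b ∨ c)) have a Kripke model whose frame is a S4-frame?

1. ◇(b → a) ∧ ¬(b → (b ∨ c)), u
2. ◇(b → a), u
3. ¬(b → (b ∨ c)), u
4. b, u
5. ¬(b ∨ c), u
6. ¬b, u
7. ¬c, u
Accessibility: uRu
Branch closes: b and ¬b both at u.
All branches of the tableau close; one closing branch shown above.

Unsatisfiable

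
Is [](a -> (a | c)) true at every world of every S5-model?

Tableau for the negation ~[](a -> (a | c)):
1. ~[](a -> (a | c)), 0
2. ~(a -> (a | c)), 1   [~[]-rule on 1: fresh world 1, 0R1]
3. a, 1   [~->-rule on 2]
4. ~(a | c), 1   [~->-rule on 2]
5. ~a, 1   [~|-rule on 4]
6. ~c, 1   [~|-rule on 4]
Accessibility: 0R0, 0R1, 1R0, 1R1
Branch closes: a and ~a both at 1.
Every branch of the negation's tableau closes; the branch above is one of them.

Valid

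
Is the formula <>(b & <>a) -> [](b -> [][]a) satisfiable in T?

Satisfiable (open branch found)

1. <>(b & <>a) -> [](b -> [][]a), u
2. [](b -> [][]a), u
3. b -> [][]a, u
4. [][]a, u
5. []a, u
6. a, u
Accessibility: uRu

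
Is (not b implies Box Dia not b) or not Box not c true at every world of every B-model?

Tableau for the negation not ((not b implies Box Dia not b) or not Box not c):
1. not ((not b implies Box Dia not b) or not Box not c), 0
2. not (not b implies Box Dia not b), 0   [neg-or-rule on 1]
3. Box not c, 0   [neg-or-rule on 1]
4. not b, 0   [neg-implies-rule on 2]
5. not Box Dia not b, 0   [neg-implies-rule on 2]
6. not c, 0   [Box-rule on 3 via 0R0]
7. not Dia not b, 1   [neg-Box-rule on 5: fresh world 1, 0R1]
8. not c, 1   [Box-rule on 3 via 0R1]
9. b, 0   [neg-Dia-rule on 7 via 1R0]
Accessibility: 0R0, 0R1, 1R0, 1R1
Branch closes: b and not b both at 0.
Every branch of the negation's tableau closes; the branch above is one of them.

Yes, valid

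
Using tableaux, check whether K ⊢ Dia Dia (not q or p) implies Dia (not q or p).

Tableau for the negation not (Dia Dia (not q or p) implies Dia (not q or p)):
1. not (Dia Dia (not q or p) implies Dia (not q or p)), 0
2. Dia Dia (not q or p), 0
3. not Dia (not q or p), 0
4. Dia (not q or p), 1
5. not (not q or p), 1
6. q, 1
7. not p, 1
8. not q or p, 2
9. p, 2
Accessibility: 0R1, 1R2
The negation has an open branch (countermodel exists).

Invalid (countermodel exists)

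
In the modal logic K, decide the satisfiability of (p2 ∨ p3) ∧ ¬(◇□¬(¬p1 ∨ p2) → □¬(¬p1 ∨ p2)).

Satisfiable

1. (p2 ∨ p3) ∧ ¬(◇□¬(¬p1 ∨ p2) → □¬(¬p1 ∨ p2)), 0
2. p2 ∨ p3, 0   [∧-rule on 1]
3. ¬(◇□¬(¬p1 ∨ p2) → □¬(¬p1 ∨ p2)), 0   [∧-rule on 1]
4. ◇□¬(¬p1 ∨ p2), 0   [¬→-rule on 3]
5. ¬□¬(¬p1 ∨ p2), 0   [¬→-rule on 3]
6. p3, 0   [∨-rule on 2 (branches; this branch)]
7. □¬(¬p1 ∨ p2), 1   [◇-rule on 4: fresh world 1, 0R1]
8. ¬p1 ∨ p2, 2   [¬□-rule on 5: fresh world 2, 0R2]
9. p2, 2   [∨-rule on 8 (branches; this branch)]
Accessibility: 0R1, 0R2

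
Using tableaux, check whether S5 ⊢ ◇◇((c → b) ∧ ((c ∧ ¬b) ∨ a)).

No, not valid

Tableau for the negation ¬◇◇((c → b) ∧ ((c ∧ ¬b) ∨ a)):
1. ¬◇◇((c → b) ∧ ((c ∧ ¬b) ∨ a)), u
2. ¬◇((c → b) ∧ ((c ∧ ¬b) ∨ a)), u   [¬◇-rule on 1 via uRu]
3. ¬((c → b) ∧ ((c ∧ ¬b) ∨ a)), u   [¬◇-rule on 2 via uRu]
4. ¬((c ∧ ¬b) ∨ a), u   [¬∧-rule on 3 (branches; this branch)]
5. ¬(c ∧ ¬b), u   [¬∨-rule on 4]
6. ¬a, u   [¬∨-rule on 4]
7. b, u   [¬∧-rule on 5 (branches; this branch)]
Accessibility: uRu
The negation has an open branch (countermodel exists).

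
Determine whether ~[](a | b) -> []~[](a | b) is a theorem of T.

Tableau for the negation ~(~[](a | b) -> []~[](a | b)):
1. ~(~[](a | b) -> []~[](a | b)), 0
2. ~[](a | b), 0
3. ~[]~[](a | b), 0
4. ~(a | b), 1
5. ~a, 1
6. ~b, 1
7. [](a | b), 2
8. a | b, 2
9. b, 2
Accessibility: 0R0, 0R1, 0R2, 1R1, 2R2
The negation has an open branch (countermodel exists).

Not valid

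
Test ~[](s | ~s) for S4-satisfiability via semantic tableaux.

1. ~[](s | ~s), w0
2. ~(s | ~s), w1
3. ~s, w1
4. s, w1
Accessibility: w0Rw0, w0Rw1, w1Rw1
Branch closes: s and ~s both at w1.
(One branch shown.) All branches close.

Unsatisfiable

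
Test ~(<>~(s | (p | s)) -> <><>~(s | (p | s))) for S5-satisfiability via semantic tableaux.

1. ~(<>~(s | (p | s)) -> <><>~(s | (p | s))), u
2. <>~(s | (p | s)), u
3. ~<><>~(s | (p | s)), u
4. ~<>~(s | (p | s)), u
5. s | (p | s), u
6. p | s, u
7. s, u
8. ~(s | (p | s)), v
9. ~s, v
10. ~(p | s), v
11. ~p, v
12. ~<>~(s | (p | s)), v
13. s | (p | s), v
14. p | s, v
15. s, v
Accessibility: uRu, uRv, vRu, vRv
Branch closes: s and ~s both at v.
All branches of the tableau close; one closing branch shown above.

Unsatisfiable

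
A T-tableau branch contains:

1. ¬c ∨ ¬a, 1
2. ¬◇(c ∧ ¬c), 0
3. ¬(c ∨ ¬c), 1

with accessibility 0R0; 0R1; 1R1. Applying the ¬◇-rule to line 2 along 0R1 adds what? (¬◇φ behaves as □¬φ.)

¬◇φ behaves as □¬φ: propagate the negated body to each accessible world.

¬(c ∧ ¬c), 1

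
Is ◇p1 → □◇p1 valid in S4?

Tableau for the negation ¬(◇p1 → □◇p1):
1. ¬(◇p1 → □◇p1), 0
2. ◇p1, 0
3. ¬□◇p1, 0
4. p1, 1
5. ¬◇p1, 2
6. ¬p1, 2
Accessibility: 0R0, 0R1, 0R2, 1R1, 2R2
The negation has an open branch (countermodel exists).

Not valid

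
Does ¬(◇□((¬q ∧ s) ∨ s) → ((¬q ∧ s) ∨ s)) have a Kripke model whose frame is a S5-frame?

1. ¬(◇□((¬q ∧ s) ∨ s) → ((¬q ∧ s) ∨ s)), u
2. ◇□((¬q ∧ s) ∨ s), u
3. ¬((¬q ∧ s) ∨ s), u
4. ¬(¬q ∧ s), u
5. ¬s, u
6. □((¬q ∧ s) ∨ s), v
7. (¬q ∧ s) ∨ s, u
8. (¬q ∧ s) ∨ s, v
9. ¬q ∧ s, u
10. ¬q, u
11. s, u
Accessibility: uRu, uRv, vRu, vRv
Branch closes: s and ¬s both at u.
(One branch shown.) All branches close.

Unsatisfiable (every branch closes)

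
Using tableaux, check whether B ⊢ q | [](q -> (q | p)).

Yes, valid

Tableau for the negation ~(q | [](q -> (q | p))):
1. ~(q | [](q -> (q | p))), 0
2. ~q, 0
3. ~[](q -> (q | p)), 0
4. ~(q -> (q | p)), 1
5. q, 1
6. ~(q | p), 1
7. ~q, 1
8. ~p, 1
Accessibility: 0R0, 0R1, 1R0, 1R1
Branch closes: q and ~q both at 1.
Every branch of the negation's tableau closes; the branch above is one of them.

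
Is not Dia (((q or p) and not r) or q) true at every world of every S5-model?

Invalid (countermodel exists)

Tableau for the negation Dia (((q or p) and not r) or q):
1. Dia (((q or p) and not r) or q), u
2. ((q or p) and not r) or q, v
3. q, v
Accessibility: uRu, uRv, vRu, vRv
The negation has an open branch (countermodel exists).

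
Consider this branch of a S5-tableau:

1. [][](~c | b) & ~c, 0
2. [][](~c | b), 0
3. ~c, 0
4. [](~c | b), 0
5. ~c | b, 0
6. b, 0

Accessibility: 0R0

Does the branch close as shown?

There is no literal clash: for every atom and world, at most one sign appears.

Open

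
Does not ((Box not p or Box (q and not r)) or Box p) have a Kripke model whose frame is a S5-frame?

1. not ((Box not p or Box (q and not r)) or Box p), 0
2. not (Box not p or Box (q and not r)), 0
3. not Box p, 0
4. not Box not p, 0
5. not Box (q and not r), 0
6. not p, 1
7. p, 2
8. not (q and not r), 3
9. r, 3
Accessibility: 0R0, 0R1, 0R2, 0R3, 1R0, 1R1, 1R2, 1R3, 2R0, 2R1, 2R2, 2R3, 3R0, 3R1, 3R2, 3R3

Yes, satisfiable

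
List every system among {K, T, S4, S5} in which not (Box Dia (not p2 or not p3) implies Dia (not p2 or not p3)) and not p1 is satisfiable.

K-tableau for the formula:
1. not (Box Dia (not p2 or not p3) implies Dia (not p2 or not p3)) and not p1, u
2. not (Box Dia (not p2 or not p3) implies Dia (not p2 or not p3)), u
3. not p1, u
4. Box Dia (not p2 or not p3), u
5. not Dia (not p2 or not p3), u
Complete open branch: satisfiable in K.
T-tableau for the formula:
1. not (Box Dia (not p2 or not p3) implies Dia (not p2 or not p3)) and not p1, u
2. not (Box Dia (not p2 or not p3) implies Dia (not p2 or not p3)), u
3. not p1, u
4. Box Dia (not p2 or not p3), u
5. not Dia (not p2 or not p3), u
6. Dia (not p2 or not p3), u
7. not (not p2 or not p3), u
8. p2, u
9. p3, u
10. not p2 or not p3, v
11. Dia (not p2 or not p3), v
12. not (not p2 or not p3), v
13. p2, v
14. p3, v
15. not p3, v
Accessibility: uRu, uRv, vRv
Branch closes: p3 and not p3 both at v.
Every branch closes (one shown): unsatisfiable in T, hence also in S4, S5 (every S4/S5-frame is a T-frame).

K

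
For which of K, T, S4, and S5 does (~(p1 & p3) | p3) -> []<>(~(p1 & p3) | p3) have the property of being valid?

T-tableau for the negation ~((~(p1 & p3) | p3) -> []<>(~(p1 & p3) | p3)):
1. ~((~(p1 & p3) | p3) -> []<>(~(p1 & p3) | p3)), u
2. ~(p1 & p3) | p3, u
3. ~[]<>(~(p1 & p3) | p3), u
4. ~(p1 & p3), u
5. ~p3, u
6. ~<>(~(p1 & p3) | p3), v
7. ~(~(p1 & p3) | p3), v
8. p1 & p3, v
9. ~p3, v
10. p1, v
11. p3, v
Accessibility: uRu, uRv, vRv
Branch closes: p3 and ~p3 both at v.
Every branch closes (one shown): valid in T, hence also in S4, S5 (every theorem of T is a theorem of S4 and S5).
K-tableau for the negation ~((~(p1 & p3) | p3) -> []<>(~(p1 & p3) | p3)):
1. ~((~(p1 & p3) | p3) -> []<>(~(p1 & p3) | p3)), u
2. ~(p1 & p3) | p3, u
3. ~[]<>(~(p1 & p3) | p3), u
4. p3, u
5. ~<>(~(p1 & p3) | p3), v
Accessibility: uRv
Complete open branch: countermodel on a K-frame, so not valid in K.

T, S4, S5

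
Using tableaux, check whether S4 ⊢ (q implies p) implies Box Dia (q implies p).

No, not valid

Tableau for the negation not ((q implies p) implies Box Dia (q implies p)):
1. not ((q implies p) implies Box Dia (q implies p)), w0
2. q implies p, w0
3. not Box Dia (q implies p), w0
4. p, w0
5. not Dia (q implies p), w1
6. not (q implies p), w1
7. q, w1
8. not p, w1
Accessibility: w0Rw0, w0Rw1, w1Rw1
The negation has an open branch (countermodel exists).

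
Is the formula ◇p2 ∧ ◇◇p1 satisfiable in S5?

Yes, satisfiable

1. ◇p2 ∧ ◇◇p1, w0
2. ◇p2, w0
3. ◇◇p1, w0
4. p2, w1
5. ◇p1, w2
6. p1, w3
Accessibility: w0Rw0, w0Rw1, w0Rw2, w0Rw3, w1Rw0, w1Rw1, w1Rw2, w1Rw3, w2Rw0, w2Rw1, w2Rw2, w2Rw3, w3Rw0, w3Rw1, w3Rw2, w3Rw3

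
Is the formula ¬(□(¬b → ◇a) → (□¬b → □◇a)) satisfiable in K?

1. ¬(□(¬b → ◇a) → (□¬b → □◇a)), u
2. □(¬b → ◇a), u   [¬→-rule on 1]
3. ¬(□¬b → □◇a), u   [¬→-rule on 1]
4. □¬b, u   [¬→-rule on 3]
5. ¬□◇a, u   [¬→-rule on 3]
6. ¬◇a, v   [¬□-rule on 5: fresh world v, uRv]
7. ¬b → ◇a, v   [□-rule on 2 via uRv]
8. ¬b, v   [□-rule on 4 via uRv]
9. ◇a, v   [→-rule on 7 (branches; this branch)]
10. a, w   [◇-rule on 9: fresh world w, vRw]
11. ¬a, w   [¬◇-rule on 6 via vRw]
Accessibility: uRv, vRw
Branch closes: a and ¬a both at w.
(One branch shown.) All branches close.

Unsatisfiable (every branch closes)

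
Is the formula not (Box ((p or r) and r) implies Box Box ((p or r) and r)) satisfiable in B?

1. not (Box ((p or r) and r) implies Box Box ((p or r) and r)), 0
2. Box ((p or r) and r), 0
3. not Box Box ((p or r) and r), 0
4. (p or r) and r, 0
5. p or r, 0
6. r, 0
7. not Box ((p or r) and r), 1
8. (p or r) and r, 1
9. p or r, 1
10. r, 1
11. not ((p or r) and r), 2
12. not r, 2
Accessibility: 0R0, 0R1, 1R0, 1R1, 1R2, 2R1, 2R2

Satisfiable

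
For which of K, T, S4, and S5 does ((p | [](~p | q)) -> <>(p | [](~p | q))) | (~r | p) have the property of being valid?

T, S4, S5

T-tableau for the negation ~(((p | [](~p | q)) -> <>(p | [](~p | q))) | (~r | p)):
1. ~(((p | [](~p | q)) -> <>(p | [](~p | q))) | (~r | p)), w0
2. ~((p | [](~p | q)) -> <>(p | [](~p | q))), w0
3. ~(~r | p), w0
4. p | [](~p | q), w0
5. ~<>(p | [](~p | q)), w0
6. r, w0
7. ~p, w0
8. ~(p | [](~p | q)), w0
9. ~[](~p | q), w0
10. [](~p | q), w0
11. ~p | q, w0
12. q, w0
13. ~(~p | q), w1
14. p, w1
15. ~q, w1
16. ~(p | [](~p | q)), w1
17. ~p, w1
18. ~[](~p | q), w1
Accessibility: w0Rw0, w0Rw1, w1Rw1
Branch closes: p and ~p both at w1.
Every branch closes (one shown): valid in T, hence also in S4, S5 (every theorem of T is a theorem of S4 and S5).
K-tableau for the negation ~(((p | [](~p | q)) -> <>(p | [](~p | q))) | (~r | p)):
1. ~(((p | [](~p | q)) -> <>(p | [](~p | q))) | (~r | p)), w0
2. ~((p | [](~p | q)) -> <>(p | [](~p | q))), w0
3. ~(~r | p), w0
4. p | [](~p | q), w0
5. ~<>(p | [](~p | q)), w0
6. r, w0
7. ~p, w0
8. [](~p | q), w0
Complete open branch: countermodel on a K-frame, so not valid in K.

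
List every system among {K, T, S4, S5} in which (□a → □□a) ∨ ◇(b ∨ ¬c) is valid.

S4-tableau for the negation ¬((□a → □□a) ∨ ◇(b ∨ ¬c)):
1. ¬((□a → □□a) ∨ ◇(b ∨ ¬c)), 0
2. ¬(□a → □□a), 0
3. ¬◇(b ∨ ¬c), 0
4. □a, 0
5. ¬□□a, 0
6. ¬(b ∨ ¬c), 0
7. ¬b, 0
8. c, 0
9. a, 0
10. ¬□a, 1
11. ¬(b ∨ ¬c), 1
12. ¬b, 1
13. c, 1
14. a, 1
15. ¬a, 2
16. ¬(b ∨ ¬c), 2
17. ¬b, 2
18. c, 2
19. a, 2
Accessibility: 0R0, 0R1, 0R2, 1R1, 1R2, 2R2
Branch closes: a and ¬a both at 2.
Every branch closes (one shown): valid in S4, hence also in S5 (every theorem of S4 is a theorem of S5).
T-tableau for the negation ¬((□a → □□a) ∨ ◇(b ∨ ¬c)):
1. ¬((□a → □□a) ∨ ◇(b ∨ ¬c)), 0
2. ¬(□a → □□a), 0
3. ¬◇(b ∨ ¬c), 0
4. □a, 0
5. ¬□□a, 0
6. ¬(b ∨ ¬c), 0
7. ¬b, 0
8. c, 0
9. a, 0
10. ¬□a, 1
11. ¬(b ∨ ¬c), 1
12. ¬b, 1
13. c, 1
14. a, 1
15. ¬a, 2
Accessibility: 0R0, 0R1, 1R1, 1R2, 2R2
Complete open branch: countermodel on a T-frame, so not valid in T, nor in K (the same frame is also a K-frame).

S4, S5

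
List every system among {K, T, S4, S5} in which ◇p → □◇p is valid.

S5-tableau for the negation ¬(◇p → □◇p):
1. ¬(◇p → □◇p), 0
2. ◇p, 0
3. ¬□◇p, 0
4. p, 1
5. ¬◇p, 2
6. ¬p, 0
7. ¬p, 1
Accessibility: 0R0, 0R1, 0R2, 1R0, 1R1, 1R2, 2R0, 2R1, 2R2
Branch closes: p and ¬p both at 1.
Every branch closes (one shown): valid in S5.
S4-tableau for the negation ¬(◇p → □◇p):
1. ¬(◇p → □◇p), 0
2. ◇p, 0
3. ¬□◇p, 0
4. p, 1
5. ¬◇p, 2
6. ¬p, 2
Accessibility: 0R0, 0R1, 0R2, 1R1, 2R2
Complete open branch: countermodel on an S4-frame, so not valid in S4, nor in K, T (the same frame is also a K-frame and a T-frame).

S5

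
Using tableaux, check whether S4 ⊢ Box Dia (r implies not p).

Tableau for the negation not Box Dia (r implies not p):
1. not Box Dia (r implies not p), 0
2. not Dia (r implies not p), 1   [neg-Box-rule on 1: fresh world 1, 0R1]
3. not (r implies not p), 1   [neg-Dia-rule on 2 via 1R1]
4. r, 1   [neg-implies-rule on 3]
5. p, 1   [neg-implies-rule on 3]
Accessibility: 0R0, 0R1, 1R1
The negation has an open branch (countermodel exists).

No, not valid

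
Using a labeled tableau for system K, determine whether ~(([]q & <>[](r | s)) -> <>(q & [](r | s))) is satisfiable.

Unsatisfiable (every branch closes)

1. ~(([]q & <>[](r | s)) -> <>(q & [](r | s))), 0
2. []q & <>[](r | s), 0
3. ~<>(q & [](r | s)), 0
4. []q, 0
5. <>[](r | s), 0
6. [](r | s), 1
7. ~(q & [](r | s)), 1
8. q, 1
9. ~[](r | s), 1
10. ~(r | s), 2
11. ~r, 2
12. ~s, 2
13. r | s, 2
14. s, 2
Accessibility: 0R1, 1R2
Branch closes: s and ~s both at 2.
All branches of the tableau close; one closing branch shown above.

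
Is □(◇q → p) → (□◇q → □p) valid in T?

Valid in T

Tableau for the negation ¬(□(◇q → p) → (□◇q → □p)):
1. ¬(□(◇q → p) → (□◇q → □p)), w0
2. □(◇q → p), w0
3. ¬(□◇q → □p), w0
4. □◇q, w0
5. ¬□p, w0
6. ◇q → p, w0
7. ◇q, w0
8. p, w0
9. ¬p, w1
10. ◇q → p, w1
11. ◇q, w1
12. ¬◇q, w1
13. ¬q, w1
14. q, w2
15. ◇q → p, w2
16. ◇q, w2
17. p, w2
18. q, w3
19. ¬q, w3
Accessibility: w0Rw0, w0Rw1, w0Rw2, w1Rw1, w1Rw3, w2Rw2, w3Rw3
Branch closes: q and ¬q both at w3.
Every branch of the negation's tableau closes; the branch above is one of them.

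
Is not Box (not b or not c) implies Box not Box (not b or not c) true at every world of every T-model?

No, not valid

Tableau for the negation not (not Box (not b or not c) implies Box not Box (not b or not c)):
1. not (not Box (not b or not c) implies Box not Box (not b or not c)), w0
2. not Box (not b or not c), w0
3. not Box not Box (not b or not c), w0
4. not (not b or not c), w1
5. b, w1
6. c, w1
7. Box (not b or not c), w2
8. not b or not c, w2
9. not c, w2
Accessibility: w0Rw0, w0Rw1, w0Rw2, w1Rw1, w2Rw2
The negation has an open branch (countermodel exists).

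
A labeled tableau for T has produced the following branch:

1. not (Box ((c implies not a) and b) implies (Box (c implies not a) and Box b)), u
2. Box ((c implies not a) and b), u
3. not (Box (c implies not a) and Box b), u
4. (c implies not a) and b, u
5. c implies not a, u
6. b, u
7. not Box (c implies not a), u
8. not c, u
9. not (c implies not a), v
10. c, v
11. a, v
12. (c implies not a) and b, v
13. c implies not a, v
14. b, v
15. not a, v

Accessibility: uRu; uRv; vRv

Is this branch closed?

Both a and not a appear at v.

Yes, closed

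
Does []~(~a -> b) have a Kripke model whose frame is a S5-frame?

1. []~(~a -> b), u
2. ~(~a -> b), u
3. ~a, u
4. ~b, u
Accessibility: uRu

Satisfiable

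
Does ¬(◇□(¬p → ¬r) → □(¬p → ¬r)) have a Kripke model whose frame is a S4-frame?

1. ¬(◇□(¬p → ¬r) → □(¬p → ¬r)), w0
2. ◇□(¬p → ¬r), w0
3. ¬□(¬p → ¬r), w0
4. □(¬p → ¬r), w1
5. ¬p → ¬r, w1
6. ¬r, w1
7. ¬(¬p → ¬r), w2
8. ¬p, w2
9. r, w2
Accessibility: w0Rw0, w0Rw1, w0Rw2, w1Rw1, w2Rw2

Satisfiable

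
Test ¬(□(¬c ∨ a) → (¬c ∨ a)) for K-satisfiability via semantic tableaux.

1. ¬(□(¬c ∨ a) → (¬c ∨ a)), 0
2. □(¬c ∨ a), 0   [¬→-rule on 1]
3. ¬(¬c ∨ a), 0   [¬→-rule on 1]
4. c, 0   [¬∨-rule on 3]
5. ¬a, 0   [¬∨-rule on 3]

Yes, satisfiable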